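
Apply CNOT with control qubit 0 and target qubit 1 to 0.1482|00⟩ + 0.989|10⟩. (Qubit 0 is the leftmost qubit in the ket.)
0.1482|00⟩ + 0.989|11⟩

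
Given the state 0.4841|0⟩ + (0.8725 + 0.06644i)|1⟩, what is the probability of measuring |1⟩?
0.7657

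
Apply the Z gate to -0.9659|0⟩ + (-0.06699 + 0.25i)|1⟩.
-0.9659|0⟩ + (0.06699 - 0.25i)|1⟩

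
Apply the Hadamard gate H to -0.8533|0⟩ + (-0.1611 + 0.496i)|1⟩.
(-0.7173 + 0.3507i)|0⟩ + (-0.4895 - 0.3507i)|1⟩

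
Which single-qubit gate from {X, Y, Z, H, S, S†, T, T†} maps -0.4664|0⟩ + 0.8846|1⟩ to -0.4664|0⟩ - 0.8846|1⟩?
Z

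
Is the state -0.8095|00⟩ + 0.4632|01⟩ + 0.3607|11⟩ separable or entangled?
Entangled

Writing the state as a|00⟩ + b|01⟩ + c|10⟩ + d|11⟩, it is a product state iff ad − bc = 0.
Here (a, b, c, d) = (-0.8095, 0.4632, 0, 0.3607): ad − bc = (-0.8095)(0.3607) − (0.4632)(0) = -0.292 ≠ 0, so the state is entangled.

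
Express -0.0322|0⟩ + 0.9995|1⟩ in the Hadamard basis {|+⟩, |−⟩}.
0.684|+⟩ - 0.7295|−⟩

With |ψ⟩ = α|0⟩ + β|1⟩, the Hadamard-basis coefficients are ⟨+|ψ⟩ = (α + β)/√2 and ⟨−|ψ⟩ = (α − β)/√2.
Here α = -0.0322, β = 0.9995: (α + β)/√2 = 0.684, (α − β)/√2 = -0.7295.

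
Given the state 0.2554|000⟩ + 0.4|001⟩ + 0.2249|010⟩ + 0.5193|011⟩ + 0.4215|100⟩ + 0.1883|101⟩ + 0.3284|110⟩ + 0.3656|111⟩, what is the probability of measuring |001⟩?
0.16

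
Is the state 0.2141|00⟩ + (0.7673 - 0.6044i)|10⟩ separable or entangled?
Separable

Writing the state as a|00⟩ + b|01⟩ + c|10⟩ + d|11⟩, it is a product state iff ad − bc = 0.
Here (a, b, c, d) = (0.2141, 0, (0.7673 - 0.6044i), 0): ad − bc = (0.2141)(0) − (0)(0.7673 - 0.6044i) = 0, so the state is separable.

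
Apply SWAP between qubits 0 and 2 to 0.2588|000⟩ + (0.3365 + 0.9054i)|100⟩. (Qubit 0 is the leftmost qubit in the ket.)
0.2588|000⟩ + (0.3365 + 0.9054i)|001⟩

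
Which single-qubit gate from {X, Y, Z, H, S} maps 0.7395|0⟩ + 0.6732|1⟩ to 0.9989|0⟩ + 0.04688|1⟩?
H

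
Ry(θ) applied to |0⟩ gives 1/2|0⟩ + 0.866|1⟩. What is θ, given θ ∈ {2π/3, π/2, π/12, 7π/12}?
2π/3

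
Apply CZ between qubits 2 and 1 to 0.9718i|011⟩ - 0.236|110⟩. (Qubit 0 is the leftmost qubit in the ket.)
-0.9718i|011⟩ - 0.236|110⟩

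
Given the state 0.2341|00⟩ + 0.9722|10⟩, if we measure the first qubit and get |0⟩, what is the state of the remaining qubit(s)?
|0⟩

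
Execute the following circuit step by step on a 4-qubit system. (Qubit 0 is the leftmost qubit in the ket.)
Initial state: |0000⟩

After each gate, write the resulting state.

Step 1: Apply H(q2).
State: 1/√2|0000⟩ + 1/√2|0010⟩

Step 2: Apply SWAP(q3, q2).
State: 1/√2|0000⟩ + 1/√2|0001⟩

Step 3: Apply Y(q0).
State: (1/√2)i|1000⟩ + (1/√2)i|1001⟩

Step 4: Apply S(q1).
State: (1/√2)i|1000⟩ + (1/√2)i|1001⟩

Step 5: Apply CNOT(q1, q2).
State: (1/√2)i|1000⟩ + (1/√2)i|1001⟩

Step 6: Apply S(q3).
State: (1/√2)i|1000⟩ - 1/√2|1001⟩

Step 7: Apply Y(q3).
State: (1/√2)i|1000⟩ - 1/√2|1001⟩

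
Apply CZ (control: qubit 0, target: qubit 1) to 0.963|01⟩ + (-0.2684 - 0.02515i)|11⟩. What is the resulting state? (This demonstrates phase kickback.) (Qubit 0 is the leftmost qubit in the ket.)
0.963|01⟩ + (0.2684 + 0.02515i)|11⟩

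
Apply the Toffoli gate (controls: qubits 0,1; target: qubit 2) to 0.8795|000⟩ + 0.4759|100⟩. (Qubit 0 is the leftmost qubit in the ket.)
0.8795|000⟩ + 0.4759|100⟩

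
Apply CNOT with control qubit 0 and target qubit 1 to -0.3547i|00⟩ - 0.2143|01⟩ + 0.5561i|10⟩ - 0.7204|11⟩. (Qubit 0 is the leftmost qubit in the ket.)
-0.3547i|00⟩ - 0.2143|01⟩ - 0.7204|10⟩ + 0.5561i|11⟩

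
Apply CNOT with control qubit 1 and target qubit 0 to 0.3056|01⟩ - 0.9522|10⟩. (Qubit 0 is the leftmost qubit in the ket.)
-0.9522|10⟩ + 0.3056|11⟩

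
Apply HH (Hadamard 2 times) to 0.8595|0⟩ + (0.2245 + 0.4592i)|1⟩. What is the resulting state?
0.8595|0⟩ + (0.2245 + 0.4592i)|1⟩

H² = I, so an even number of Hadamards cancels: H^2 = I and the state is unchanged.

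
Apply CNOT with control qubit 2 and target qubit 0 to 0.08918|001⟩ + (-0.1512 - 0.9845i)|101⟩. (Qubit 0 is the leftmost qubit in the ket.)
(-0.1512 - 0.9845i)|001⟩ + 0.08918|101⟩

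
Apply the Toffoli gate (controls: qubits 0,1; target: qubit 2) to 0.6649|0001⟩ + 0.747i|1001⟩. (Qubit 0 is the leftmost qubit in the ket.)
0.6649|0001⟩ + 0.747i|1001⟩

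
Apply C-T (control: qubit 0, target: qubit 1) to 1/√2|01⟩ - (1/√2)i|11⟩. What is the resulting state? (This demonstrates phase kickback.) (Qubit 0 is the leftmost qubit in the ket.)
1/√2|01⟩ + (1/2 - (1/2)i)|11⟩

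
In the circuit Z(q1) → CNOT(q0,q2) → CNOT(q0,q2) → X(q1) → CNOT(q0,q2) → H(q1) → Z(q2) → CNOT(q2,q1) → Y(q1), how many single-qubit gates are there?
5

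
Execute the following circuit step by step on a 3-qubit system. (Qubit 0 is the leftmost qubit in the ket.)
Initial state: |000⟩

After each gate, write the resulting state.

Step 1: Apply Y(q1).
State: i|010⟩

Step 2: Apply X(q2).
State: i|011⟩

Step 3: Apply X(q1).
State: i|001⟩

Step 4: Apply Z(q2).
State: -i|001⟩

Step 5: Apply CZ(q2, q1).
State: -i|001⟩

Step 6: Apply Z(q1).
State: -i|001⟩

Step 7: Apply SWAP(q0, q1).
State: -i|001⟩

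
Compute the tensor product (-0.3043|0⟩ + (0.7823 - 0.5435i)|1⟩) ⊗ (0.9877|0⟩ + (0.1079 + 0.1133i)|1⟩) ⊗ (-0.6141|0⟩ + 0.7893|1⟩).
0.1846|000⟩ - 0.2372|001⟩ + (0.02016 + 0.02117i)|010⟩ + (-0.02592 - 0.02721i)|011⟩ + (-0.4745 + 0.3297i)|100⟩ + (0.6099 - 0.4237i)|101⟩ + (-0.08965 - 0.01842i)|110⟩ + (0.1152 + 0.02367i)|111⟩

amp(|b₁b₂…⟩) = product of the factor amplitudes for bits b₁, b₂, …; only kets whose every factor amplitude is nonzero survive.
|000⟩: (-0.3043)(0.9877)(-0.6141) = 0.1846
|001⟩: (-0.3043)(0.9877)(0.7893) = -0.2372
|010⟩: (-0.3043)(0.1079 + 0.1133i)(-0.6141) = (0.02016 + 0.02117i)
|011⟩: (-0.3043)(0.1079 + 0.1133i)(0.7893) = (-0.02592 - 0.02721i)
|100⟩: (0.7823 - 0.5435i)(0.9877)(-0.6141) = (-0.4745 + 0.3297i)
|101⟩: (0.7823 - 0.5435i)(0.9877)(0.7893) = (0.6099 - 0.4237i)
|110⟩: (0.7823 - 0.5435i)(0.1079 + 0.1133i)(-0.6141) = (-0.08965 - 0.01842i)
|111⟩: (0.7823 - 0.5435i)(0.1079 + 0.1133i)(0.7893) = (0.1152 + 0.02367i)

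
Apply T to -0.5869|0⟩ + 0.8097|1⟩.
-0.5869|0⟩ + (0.5725 + 0.5725i)|1⟩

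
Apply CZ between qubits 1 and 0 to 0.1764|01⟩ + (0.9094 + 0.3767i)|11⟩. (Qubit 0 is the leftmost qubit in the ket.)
0.1764|01⟩ + (-0.9094 - 0.3767i)|11⟩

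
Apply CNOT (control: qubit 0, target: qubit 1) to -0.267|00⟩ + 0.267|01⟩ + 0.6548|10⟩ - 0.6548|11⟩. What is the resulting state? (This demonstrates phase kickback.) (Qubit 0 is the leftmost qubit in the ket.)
-0.267|00⟩ + 0.267|01⟩ - 0.6548|10⟩ + 0.6548|11⟩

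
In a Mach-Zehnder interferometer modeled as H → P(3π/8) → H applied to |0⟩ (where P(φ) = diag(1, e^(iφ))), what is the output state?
(0.6913 + 0.4619i)|0⟩ + (0.3087 - 0.4619i)|1⟩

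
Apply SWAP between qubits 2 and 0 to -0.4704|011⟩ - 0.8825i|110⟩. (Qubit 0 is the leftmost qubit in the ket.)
-0.8825i|011⟩ - 0.4704|110⟩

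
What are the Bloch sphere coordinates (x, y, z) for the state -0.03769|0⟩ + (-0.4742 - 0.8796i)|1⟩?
(0.03575, 0.0663, -0.9971)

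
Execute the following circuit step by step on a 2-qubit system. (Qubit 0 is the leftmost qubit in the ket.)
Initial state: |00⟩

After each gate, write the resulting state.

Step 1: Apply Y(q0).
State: i|10⟩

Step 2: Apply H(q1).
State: (1/√2)i|10⟩ + (1/√2)i|11⟩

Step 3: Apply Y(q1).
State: 1/√2|10⟩ - 1/√2|11⟩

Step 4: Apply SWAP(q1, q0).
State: 1/√2|01⟩ - 1/√2|11⟩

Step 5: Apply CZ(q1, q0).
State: 1/√2|01⟩ + 1/√2|11⟩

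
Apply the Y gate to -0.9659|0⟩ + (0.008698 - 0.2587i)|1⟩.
(-0.2587 - 0.008698i)|0⟩ - 0.9659i|1⟩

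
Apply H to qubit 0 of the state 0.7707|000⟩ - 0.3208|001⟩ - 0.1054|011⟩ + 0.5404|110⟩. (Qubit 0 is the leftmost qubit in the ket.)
0.545|000⟩ - 0.2268|001⟩ + 0.3821|010⟩ - 0.07453|011⟩ + 0.545|100⟩ - 0.2268|101⟩ - 0.3821|110⟩ - 0.07453|111⟩

H on qubit 0 mixes each pair of kets that differ only in qubit 0: amplitudes (a, b) of (|…0…⟩, |…1…⟩) become ((a + b)/√2, (a − b)/√2). Kets absent from the input have amplitude 0.
(|000⟩, |100⟩): (a, b) = (0.7707, 0) → (0.545, 0.545)
(|001⟩, |101⟩): (a, b) = (-0.3208, 0) → (-0.2268, -0.2268)
(|010⟩, |110⟩): (a, b) = (0, 0.5404) → (0.3821, -0.3821)
(|011⟩, |111⟩): (a, b) = (-0.1054, 0) → (-0.07453, -0.07453)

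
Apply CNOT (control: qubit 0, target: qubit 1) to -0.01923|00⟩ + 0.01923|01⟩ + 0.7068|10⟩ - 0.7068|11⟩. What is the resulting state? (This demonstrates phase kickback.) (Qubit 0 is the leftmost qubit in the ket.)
-0.01923|00⟩ + 0.01923|01⟩ - 0.7068|10⟩ + 0.7068|11⟩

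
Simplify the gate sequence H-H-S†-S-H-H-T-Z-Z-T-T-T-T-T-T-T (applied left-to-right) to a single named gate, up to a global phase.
I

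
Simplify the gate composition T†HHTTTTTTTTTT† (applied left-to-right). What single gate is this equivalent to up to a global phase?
T†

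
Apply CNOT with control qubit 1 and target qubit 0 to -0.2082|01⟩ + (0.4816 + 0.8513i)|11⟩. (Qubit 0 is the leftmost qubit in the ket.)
(0.4816 + 0.8513i)|01⟩ - 0.2082|11⟩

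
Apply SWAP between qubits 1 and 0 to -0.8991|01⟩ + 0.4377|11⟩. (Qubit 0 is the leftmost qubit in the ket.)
-0.8991|10⟩ + 0.4377|11⟩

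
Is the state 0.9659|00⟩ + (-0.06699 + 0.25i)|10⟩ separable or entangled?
Separable

Writing the state as a|00⟩ + b|01⟩ + c|10⟩ + d|11⟩, it is a product state iff ad − bc = 0.
Here (a, b, c, d) = (0.9659, 0, (-0.06699 + 0.25i), 0): ad − bc = (0.9659)(0) − (0)(-0.06699 + 0.25i) = 0, so the state is separable.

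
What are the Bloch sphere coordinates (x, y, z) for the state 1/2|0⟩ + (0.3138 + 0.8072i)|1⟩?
(0.3138, 0.8072, -0.5)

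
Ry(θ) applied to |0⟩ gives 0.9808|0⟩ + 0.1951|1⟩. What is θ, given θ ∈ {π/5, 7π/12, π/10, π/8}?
π/8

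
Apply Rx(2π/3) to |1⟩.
-0.866i|0⟩ + 1/2|1⟩

Rx(2π/3) = [[cos(θ/2), −i·sin(θ/2)], [−i·sin(θ/2), cos(θ/2)]]; θ = 2π/3, cos(θ/2) ≈ 0.5, sin(θ/2) ≈ 0.866025.
With a = amp(|0⟩) = 0 and b = amp(|1⟩) = 1:
new amp(|0⟩) = (0.5)·a + (-0.866025i)·b = -0.866i
new amp(|1⟩) = (-0.866025i)·a + (0.5)·b = 1/2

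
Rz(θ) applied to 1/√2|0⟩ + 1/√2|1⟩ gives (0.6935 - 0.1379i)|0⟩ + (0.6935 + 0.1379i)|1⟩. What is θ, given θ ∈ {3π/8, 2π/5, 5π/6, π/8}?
π/8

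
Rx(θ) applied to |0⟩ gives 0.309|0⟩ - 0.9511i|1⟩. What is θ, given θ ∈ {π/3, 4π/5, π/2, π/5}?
4π/5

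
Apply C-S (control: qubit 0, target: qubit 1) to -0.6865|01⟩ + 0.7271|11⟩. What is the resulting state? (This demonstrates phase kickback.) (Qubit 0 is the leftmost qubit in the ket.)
-0.6865|01⟩ + 0.7271i|11⟩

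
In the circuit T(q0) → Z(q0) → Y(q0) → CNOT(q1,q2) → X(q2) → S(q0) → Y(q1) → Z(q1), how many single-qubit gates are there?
7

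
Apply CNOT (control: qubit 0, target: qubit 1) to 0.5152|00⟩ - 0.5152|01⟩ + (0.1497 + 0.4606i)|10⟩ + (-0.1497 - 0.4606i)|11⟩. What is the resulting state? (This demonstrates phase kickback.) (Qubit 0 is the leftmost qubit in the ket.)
0.5152|00⟩ - 0.5152|01⟩ + (-0.1497 - 0.4606i)|10⟩ + (0.1497 + 0.4606i)|11⟩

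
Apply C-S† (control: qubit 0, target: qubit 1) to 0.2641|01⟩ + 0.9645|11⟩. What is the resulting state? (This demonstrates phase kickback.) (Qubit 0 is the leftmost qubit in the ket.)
0.2641|01⟩ - 0.9645i|11⟩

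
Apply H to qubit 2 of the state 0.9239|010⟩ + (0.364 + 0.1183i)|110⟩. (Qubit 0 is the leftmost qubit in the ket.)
0.6533|010⟩ + 0.6533|011⟩ + (0.2574 + 0.08365i)|110⟩ + (0.2574 + 0.08365i)|111⟩

H on qubit 2 mixes each pair of kets that differ only in qubit 2: amplitudes (a, b) of (|…0…⟩, |…1…⟩) become ((a + b)/√2, (a − b)/√2). Kets absent from the input have amplitude 0.
(|010⟩, |011⟩): (a, b) = (0.9239, 0) → (0.6533, 0.6533)
(|110⟩, |111⟩): (a, b) = ((0.364 + 0.1183i), 0) → ((0.2574 + 0.08365i), (0.2574 + 0.08365i))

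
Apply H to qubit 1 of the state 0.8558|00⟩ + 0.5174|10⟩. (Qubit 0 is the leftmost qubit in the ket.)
0.6051|00⟩ + 0.6051|01⟩ + 0.3659|10⟩ + 0.3659|11⟩

H on qubit 1 mixes each pair of kets that differ only in qubit 1: amplitudes (a, b) of (|…0…⟩, |…1…⟩) become ((a + b)/√2, (a − b)/√2). Kets absent from the input have amplitude 0.
(|00⟩, |01⟩): (a, b) = (0.8558, 0) → (0.6051, 0.6051)
(|10⟩, |11⟩): (a, b) = (0.5174, 0) → (0.3659, 0.3659)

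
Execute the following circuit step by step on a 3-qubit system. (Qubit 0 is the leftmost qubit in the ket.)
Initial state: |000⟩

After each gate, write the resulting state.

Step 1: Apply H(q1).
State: 1/√2|000⟩ + 1/√2|010⟩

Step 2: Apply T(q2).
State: 1/√2|000⟩ + 1/√2|010⟩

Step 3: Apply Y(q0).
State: (1/√2)i|100⟩ + (1/√2)i|110⟩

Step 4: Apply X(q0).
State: (1/√2)i|000⟩ + (1/√2)i|010⟩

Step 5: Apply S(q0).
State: (1/√2)i|000⟩ + (1/√2)i|010⟩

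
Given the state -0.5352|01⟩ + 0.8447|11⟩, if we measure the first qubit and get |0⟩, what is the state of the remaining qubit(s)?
-|1⟩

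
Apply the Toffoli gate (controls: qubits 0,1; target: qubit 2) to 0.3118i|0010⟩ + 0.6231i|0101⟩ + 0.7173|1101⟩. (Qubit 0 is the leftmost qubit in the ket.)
0.3118i|0010⟩ + 0.6231i|0101⟩ + 0.7173|1111⟩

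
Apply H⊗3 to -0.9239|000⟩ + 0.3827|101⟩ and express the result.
-0.1913|000⟩ - 0.462|001⟩ - 0.1913|010⟩ - 0.462|011⟩ - 0.462|100⟩ - 0.1913|101⟩ - 0.462|110⟩ - 0.1913|111⟩

H⊗3 gives amp(|y⟩) = (1/2√2) Σ_x (−1)^(x·y) amp(|x⟩), where x·y is the number of positions in which both x and y have a 1.
|000⟩: (-0.9239 + 0.3827)/(2√2) = -0.1913
|001⟩: (-0.9239 - 0.3827)/(2√2) = -0.462
|010⟩: (-0.9239 + 0.3827)/(2√2) = -0.1913
|011⟩: (-0.9239 - 0.3827)/(2√2) = -0.462
|100⟩: (-0.9239 - 0.3827)/(2√2) = -0.462
|101⟩: (-0.9239 + 0.3827)/(2√2) = -0.1913
|110⟩: (-0.9239 - 0.3827)/(2√2) = -0.462
|111⟩: (-0.9239 + 0.3827)/(2√2) = -0.1913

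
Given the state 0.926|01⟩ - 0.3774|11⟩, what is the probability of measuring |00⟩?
0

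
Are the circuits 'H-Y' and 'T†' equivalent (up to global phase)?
No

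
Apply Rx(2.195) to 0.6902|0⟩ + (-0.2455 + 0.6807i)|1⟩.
(0.9205 + 0.2185i)|0⟩ + (-0.1119 - 0.304i)|1⟩

Rx(2.195) = [[cos(θ/2), −i·sin(θ/2)], [−i·sin(θ/2), cos(θ/2)]]; θ = 2.195, cos(θ/2) ≈ 0.455823, sin(θ/2) ≈ 0.890071.
With a = amp(|0⟩) = 0.6902 and b = amp(|1⟩) = (-0.2455 + 0.6807i):
new amp(|0⟩) = (0.455823)·a + (-0.890071i)·b = (0.9205 + 0.2185i)
new amp(|1⟩) = (-0.890071i)·a + (0.455823)·b = (-0.1119 - 0.304i)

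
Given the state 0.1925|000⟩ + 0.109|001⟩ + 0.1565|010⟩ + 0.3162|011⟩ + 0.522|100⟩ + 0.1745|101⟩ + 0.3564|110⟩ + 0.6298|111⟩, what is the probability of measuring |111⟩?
0.3966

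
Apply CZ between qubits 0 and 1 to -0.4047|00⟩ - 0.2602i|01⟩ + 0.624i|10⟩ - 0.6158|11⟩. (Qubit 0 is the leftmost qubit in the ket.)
-0.4047|00⟩ - 0.2602i|01⟩ + 0.624i|10⟩ + 0.6158|11⟩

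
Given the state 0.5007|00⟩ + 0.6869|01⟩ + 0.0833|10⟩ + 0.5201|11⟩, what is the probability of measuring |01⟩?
0.4718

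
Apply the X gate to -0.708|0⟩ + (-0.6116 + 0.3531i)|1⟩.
(-0.6116 + 0.3531i)|0⟩ - 0.708|1⟩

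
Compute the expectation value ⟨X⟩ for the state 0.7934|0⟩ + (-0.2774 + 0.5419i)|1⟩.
-0.4402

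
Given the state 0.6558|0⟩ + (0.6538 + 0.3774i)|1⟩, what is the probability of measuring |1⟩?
0.5699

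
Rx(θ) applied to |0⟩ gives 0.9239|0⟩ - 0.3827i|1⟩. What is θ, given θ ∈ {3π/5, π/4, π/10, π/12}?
π/4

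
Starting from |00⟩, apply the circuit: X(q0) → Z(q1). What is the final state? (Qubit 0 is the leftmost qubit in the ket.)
|10⟩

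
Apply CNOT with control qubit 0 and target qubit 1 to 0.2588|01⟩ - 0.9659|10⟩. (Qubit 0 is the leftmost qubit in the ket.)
0.2588|01⟩ - 0.9659|11⟩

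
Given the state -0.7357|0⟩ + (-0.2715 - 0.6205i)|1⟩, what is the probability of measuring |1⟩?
0.4587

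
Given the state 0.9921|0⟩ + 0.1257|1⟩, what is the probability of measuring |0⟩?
0.9843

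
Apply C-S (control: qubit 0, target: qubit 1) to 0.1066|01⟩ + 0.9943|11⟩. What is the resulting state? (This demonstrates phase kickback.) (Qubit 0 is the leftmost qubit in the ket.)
0.1066|01⟩ + 0.9943i|11⟩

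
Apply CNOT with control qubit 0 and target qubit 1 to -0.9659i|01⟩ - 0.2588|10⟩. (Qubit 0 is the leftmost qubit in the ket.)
-0.9659i|01⟩ - 0.2588|11⟩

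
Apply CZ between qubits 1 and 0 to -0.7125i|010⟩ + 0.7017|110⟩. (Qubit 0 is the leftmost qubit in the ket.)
-0.7125i|010⟩ - 0.7017|110⟩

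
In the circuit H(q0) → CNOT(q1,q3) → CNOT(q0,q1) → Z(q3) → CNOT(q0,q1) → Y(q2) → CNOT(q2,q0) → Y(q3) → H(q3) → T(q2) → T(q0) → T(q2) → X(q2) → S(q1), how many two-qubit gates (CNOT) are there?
4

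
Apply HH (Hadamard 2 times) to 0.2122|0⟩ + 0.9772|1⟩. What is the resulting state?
0.2122|0⟩ + 0.9772|1⟩

H² = I, so an even number of Hadamards cancels: H^2 = I and the state is unchanged.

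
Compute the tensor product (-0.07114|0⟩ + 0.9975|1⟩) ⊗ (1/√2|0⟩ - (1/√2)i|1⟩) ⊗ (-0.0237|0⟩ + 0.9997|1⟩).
0.001192|000⟩ - 0.05029|001⟩ - 0.001192i|010⟩ + 0.05029i|011⟩ - 0.01672|100⟩ + 0.7051|101⟩ + 0.01672i|110⟩ - 0.7051i|111⟩

amp(|b₁b₂…⟩) = product of the factor amplitudes for bits b₁, b₂, …; only kets whose every factor amplitude is nonzero survive.
|000⟩: (-0.07114)(1/√2)(-0.0237) = 0.001192
|001⟩: (-0.07114)(1/√2)(0.9997) = -0.05029
|010⟩: (-0.07114)(-(1/√2)i)(-0.0237) = -0.001192i
|011⟩: (-0.07114)(-(1/√2)i)(0.9997) = 0.05029i
|100⟩: (0.9975)(1/√2)(-0.0237) = -0.01672
|101⟩: (0.9975)(1/√2)(0.9997) = 0.7051
|110⟩: (0.9975)(-(1/√2)i)(-0.0237) = 0.01672i
|111⟩: (0.9975)(-(1/√2)i)(0.9997) = -0.7051i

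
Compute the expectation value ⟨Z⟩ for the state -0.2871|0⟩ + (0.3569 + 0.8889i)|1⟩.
-0.8351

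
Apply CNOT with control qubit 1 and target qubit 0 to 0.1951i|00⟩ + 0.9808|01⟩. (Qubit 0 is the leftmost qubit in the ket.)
0.1951i|00⟩ + 0.9808|11⟩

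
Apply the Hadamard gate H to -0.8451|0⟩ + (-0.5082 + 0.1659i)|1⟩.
(-0.9569 + 0.1173i)|0⟩ + (-0.2382 - 0.1173i)|1⟩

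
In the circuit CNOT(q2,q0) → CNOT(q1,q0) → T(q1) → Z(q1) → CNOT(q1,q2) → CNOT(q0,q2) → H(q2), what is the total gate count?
7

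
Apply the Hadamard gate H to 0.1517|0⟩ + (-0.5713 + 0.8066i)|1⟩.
(-0.2967 + 0.5704i)|0⟩ + (0.5112 - 0.5704i)|1⟩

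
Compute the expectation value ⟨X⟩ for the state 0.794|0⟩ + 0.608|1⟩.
0.9655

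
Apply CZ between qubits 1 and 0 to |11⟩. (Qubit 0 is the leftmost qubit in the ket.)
-|11⟩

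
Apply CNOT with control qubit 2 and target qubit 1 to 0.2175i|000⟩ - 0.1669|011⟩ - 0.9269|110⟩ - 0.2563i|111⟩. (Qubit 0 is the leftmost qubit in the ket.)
0.2175i|000⟩ - 0.1669|001⟩ - 0.2563i|101⟩ - 0.9269|110⟩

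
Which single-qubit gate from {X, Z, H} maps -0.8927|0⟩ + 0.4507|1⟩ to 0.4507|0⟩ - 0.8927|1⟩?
X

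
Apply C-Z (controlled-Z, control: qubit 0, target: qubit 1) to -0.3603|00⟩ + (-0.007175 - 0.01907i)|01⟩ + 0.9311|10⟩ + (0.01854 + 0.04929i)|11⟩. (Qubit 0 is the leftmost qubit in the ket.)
-0.3603|00⟩ + (-0.007175 - 0.01907i)|01⟩ + 0.9311|10⟩ + (-0.01854 - 0.04929i)|11⟩

C-Z leaves the control-|0⟩ kets |00⟩, |01⟩ unchanged and applies Z to qubit 1 on the control-|1⟩ pair (|10⟩, |11⟩).
Z = [[1, 0], [0, -1]].
With a = amp(|10⟩) = 0.9311 and b = amp(|11⟩) = (0.01854 + 0.04929i):
new amp(|10⟩) = (1)·a = 0.9311
new amp(|11⟩) = (-1)·b = (-0.01854 - 0.04929i)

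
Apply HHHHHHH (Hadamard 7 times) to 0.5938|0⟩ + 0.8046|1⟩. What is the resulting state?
0.9888|0⟩ - 0.1491|1⟩

H² = I, so H^7 = H: a single Hadamard. With (a, b) = (0.5938, 0.8046), H gives ((a + b)/√2, (a − b)/√2) = (0.9888, -0.1491).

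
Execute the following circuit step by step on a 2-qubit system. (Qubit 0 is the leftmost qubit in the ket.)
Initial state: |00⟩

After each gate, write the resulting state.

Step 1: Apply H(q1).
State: 1/√2|00⟩ + 1/√2|01⟩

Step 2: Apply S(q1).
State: 1/√2|00⟩ + (1/√2)i|01⟩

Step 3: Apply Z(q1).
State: 1/√2|00⟩ - (1/√2)i|01⟩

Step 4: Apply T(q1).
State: 1/√2|00⟩ + (1/2 - (1/2)i)|01⟩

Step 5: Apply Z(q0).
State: 1/√2|00⟩ + (1/2 - (1/2)i)|01⟩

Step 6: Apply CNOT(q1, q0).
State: 1/√2|00⟩ + (1/2 - (1/2)i)|11⟩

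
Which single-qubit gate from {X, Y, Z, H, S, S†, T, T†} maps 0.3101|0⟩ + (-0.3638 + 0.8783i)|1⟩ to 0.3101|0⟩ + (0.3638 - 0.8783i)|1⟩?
Z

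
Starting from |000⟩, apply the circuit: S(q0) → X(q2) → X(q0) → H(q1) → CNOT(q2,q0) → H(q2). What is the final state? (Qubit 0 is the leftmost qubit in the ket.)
1/2|000⟩ - 1/2|001⟩ + 1/2|010⟩ - 1/2|011⟩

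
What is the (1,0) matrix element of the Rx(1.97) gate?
-0.8333i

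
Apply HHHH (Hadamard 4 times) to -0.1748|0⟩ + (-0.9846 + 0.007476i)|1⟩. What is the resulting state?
-0.1748|0⟩ + (-0.9846 + 0.007476i)|1⟩

H² = I, so an even number of Hadamards cancels: H^4 = I and the state is unchanged.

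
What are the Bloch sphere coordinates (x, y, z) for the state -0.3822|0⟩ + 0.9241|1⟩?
(-0.7064, 0, -0.7079)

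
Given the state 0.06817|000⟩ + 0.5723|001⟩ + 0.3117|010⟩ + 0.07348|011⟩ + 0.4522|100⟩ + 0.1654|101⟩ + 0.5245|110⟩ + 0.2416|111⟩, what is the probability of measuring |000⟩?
0.004647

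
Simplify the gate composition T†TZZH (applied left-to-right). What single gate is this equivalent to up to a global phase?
H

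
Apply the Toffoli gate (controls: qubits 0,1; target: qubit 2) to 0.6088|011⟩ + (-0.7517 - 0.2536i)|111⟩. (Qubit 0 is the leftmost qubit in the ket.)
0.6088|011⟩ + (-0.7517 - 0.2536i)|110⟩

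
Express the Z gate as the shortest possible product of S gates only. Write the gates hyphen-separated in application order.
S-S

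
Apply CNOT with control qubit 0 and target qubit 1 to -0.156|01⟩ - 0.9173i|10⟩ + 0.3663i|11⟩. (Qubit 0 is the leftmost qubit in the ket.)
-0.156|01⟩ + 0.3663i|10⟩ - 0.9173i|11⟩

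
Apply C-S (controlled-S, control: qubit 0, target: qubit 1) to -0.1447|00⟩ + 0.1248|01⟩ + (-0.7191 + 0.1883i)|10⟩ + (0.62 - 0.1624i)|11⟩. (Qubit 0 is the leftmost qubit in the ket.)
-0.1447|00⟩ + 0.1248|01⟩ + (-0.7191 + 0.1883i)|10⟩ + (0.1624 + 0.62i)|11⟩

C-S leaves the control-|0⟩ kets |00⟩, |01⟩ unchanged and applies S to qubit 1 on the control-|1⟩ pair (|10⟩, |11⟩).
S = [[1, 0], [0, i]].
With a = amp(|10⟩) = (-0.7191 + 0.1883i) and b = amp(|11⟩) = (0.62 - 0.1624i):
new amp(|10⟩) = (1)·a = (-0.7191 + 0.1883i)
new amp(|11⟩) = (i)·b = (0.1624 + 0.62i)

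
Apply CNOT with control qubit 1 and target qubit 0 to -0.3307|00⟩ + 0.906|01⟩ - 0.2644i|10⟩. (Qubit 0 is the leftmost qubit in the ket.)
-0.3307|00⟩ - 0.2644i|10⟩ + 0.906|11⟩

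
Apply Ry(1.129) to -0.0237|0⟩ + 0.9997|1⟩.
-0.5549|0⟩ + 0.8319|1⟩

Ry(1.129) = [[cos(θ/2), −sin(θ/2)], [sin(θ/2), cos(θ/2)]]; θ = 1.129, cos(θ/2) ≈ 0.844856, sin(θ/2) ≈ 0.534993.
With a = amp(|0⟩) = -0.0237 and b = amp(|1⟩) = 0.9997:
new amp(|0⟩) = (0.844856)·a + (-0.534993)·b = -0.5549
new amp(|1⟩) = (0.534993)·a + (0.844856)·b = 0.8319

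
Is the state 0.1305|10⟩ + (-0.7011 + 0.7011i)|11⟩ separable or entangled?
Separable

Writing the state as a|00⟩ + b|01⟩ + c|10⟩ + d|11⟩, it is a product state iff ad − bc = 0.
Here (a, b, c, d) = (0, 0, 0.1305, (-0.7011 + 0.7011i)): ad − bc = (0)(-0.7011 + 0.7011i) − (0)(0.1305) = 0, so the state is separable.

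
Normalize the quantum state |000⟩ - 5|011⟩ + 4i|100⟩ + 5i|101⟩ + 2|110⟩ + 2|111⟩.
0.1155|000⟩ - 1/√3|011⟩ + 0.4619i|100⟩ + (1/√3)i|101⟩ + 0.2309|110⟩ + 0.2309|111⟩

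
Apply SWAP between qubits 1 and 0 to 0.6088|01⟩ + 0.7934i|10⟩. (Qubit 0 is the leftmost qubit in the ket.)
0.7934i|01⟩ + 0.6088|10⟩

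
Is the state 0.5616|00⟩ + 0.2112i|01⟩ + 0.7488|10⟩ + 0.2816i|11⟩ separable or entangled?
Separable

Writing the state as a|00⟩ + b|01⟩ + c|10⟩ + d|11⟩, it is a product state iff ad − bc = 0.
Here (a, b, c, d) = (0.5616, 0.2112i, 0.7488, 0.2816i): ad − bc = (0.5616)(0.2816i) − (0.2112i)(0.7488) = 0, so the state is separable.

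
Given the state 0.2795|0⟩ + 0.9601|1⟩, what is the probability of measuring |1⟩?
0.9218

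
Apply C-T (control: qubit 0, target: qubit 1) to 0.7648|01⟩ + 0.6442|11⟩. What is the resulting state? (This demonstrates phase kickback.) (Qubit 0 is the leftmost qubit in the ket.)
0.7648|01⟩ + (0.4555 + 0.4555i)|11⟩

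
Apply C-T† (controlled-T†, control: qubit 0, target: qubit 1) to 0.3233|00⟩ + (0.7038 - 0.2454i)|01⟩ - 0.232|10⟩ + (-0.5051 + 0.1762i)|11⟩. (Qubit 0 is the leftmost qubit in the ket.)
0.3233|00⟩ + (0.7038 - 0.2454i)|01⟩ - 0.232|10⟩ + (-0.2326 + 0.4818i)|11⟩

C-T† leaves the control-|0⟩ kets |00⟩, |01⟩ unchanged and applies T† to qubit 1 on the control-|1⟩ pair (|10⟩, |11⟩).
T† = [[1, 0], [0, (1/√2 - (1/√2)i)]].
With a = amp(|10⟩) = -0.232 and b = amp(|11⟩) = (-0.5051 + 0.1762i):
new amp(|10⟩) = (1)·a = -0.232
new amp(|11⟩) = (1/√2 - (1/√2)i)·b = (-0.2326 + 0.4818i)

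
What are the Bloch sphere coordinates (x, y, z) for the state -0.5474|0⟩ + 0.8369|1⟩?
(-0.9162, 0, -0.4008)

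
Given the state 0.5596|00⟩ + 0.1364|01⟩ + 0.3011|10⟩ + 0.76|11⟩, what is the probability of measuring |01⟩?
0.0186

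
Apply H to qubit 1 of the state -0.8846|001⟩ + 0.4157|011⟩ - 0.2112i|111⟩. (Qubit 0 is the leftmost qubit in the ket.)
-0.3316|001⟩ - 0.9195|011⟩ - 0.1493i|101⟩ + 0.1493i|111⟩

H on qubit 1 mixes each pair of kets that differ only in qubit 1: amplitudes (a, b) of (|…0…⟩, |…1…⟩) become ((a + b)/√2, (a − b)/√2). Kets absent from the input have amplitude 0.
(|001⟩, |011⟩): (a, b) = (-0.8846, 0.4157) → (-0.3316, -0.9195)
(|101⟩, |111⟩): (a, b) = (0, -0.2112i) → (-0.1493i, 0.1493i)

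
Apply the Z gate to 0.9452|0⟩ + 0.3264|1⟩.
0.9452|0⟩ - 0.3264|1⟩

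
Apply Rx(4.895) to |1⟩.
-0.6397i|0⟩ - 0.7686|1⟩

Rx(4.895) = [[cos(θ/2), −i·sin(θ/2)], [−i·sin(θ/2), cos(θ/2)]]; θ = 4.895, cos(θ/2) ≈ -0.768634, sin(θ/2) ≈ 0.639688.
With a = amp(|0⟩) = 0 and b = amp(|1⟩) = 1:
new amp(|0⟩) = (-0.768634)·a + (-0.639688i)·b = -0.6397i
new amp(|1⟩) = (-0.639688i)·a + (-0.768634)·b = -0.7686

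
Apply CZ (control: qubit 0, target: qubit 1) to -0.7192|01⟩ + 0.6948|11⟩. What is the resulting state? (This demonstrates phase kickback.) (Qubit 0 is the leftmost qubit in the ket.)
-0.7192|01⟩ - 0.6948|11⟩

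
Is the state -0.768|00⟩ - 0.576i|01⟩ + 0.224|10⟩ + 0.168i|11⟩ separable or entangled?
Separable

Writing the state as a|00⟩ + b|01⟩ + c|10⟩ + d|11⟩, it is a product state iff ad − bc = 0.
Here (a, b, c, d) = (-0.768, -0.576i, 0.224, 0.168i): ad − bc = (-0.768)(0.168i) − (-0.576i)(0.224) = 0, so the state is separable.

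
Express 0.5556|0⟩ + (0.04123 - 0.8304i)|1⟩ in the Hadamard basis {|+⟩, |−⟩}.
(0.422 - 0.5872i)|+⟩ + (0.3637 + 0.5872i)|−⟩

With |ψ⟩ = α|0⟩ + β|1⟩, the Hadamard-basis coefficients are ⟨+|ψ⟩ = (α + β)/√2 and ⟨−|ψ⟩ = (α − β)/√2.
Here α = 0.5556, β = (0.04123 - 0.8304i): (α + β)/√2 = (0.422 - 0.5872i), (α − β)/√2 = (0.3637 + 0.5872i).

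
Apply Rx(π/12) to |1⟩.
-0.1305i|0⟩ + 0.9914|1⟩

Rx(π/12) = [[cos(θ/2), −i·sin(θ/2)], [−i·sin(θ/2), cos(θ/2)]]; θ = π/12, cos(θ/2) ≈ 0.991445, sin(θ/2) ≈ 0.130526.
With a = amp(|0⟩) = 0 and b = amp(|1⟩) = 1:
new amp(|0⟩) = (0.991445)·a + (-0.130526i)·b = -0.1305i
new amp(|1⟩) = (-0.130526i)·a + (0.991445)·b = 0.9914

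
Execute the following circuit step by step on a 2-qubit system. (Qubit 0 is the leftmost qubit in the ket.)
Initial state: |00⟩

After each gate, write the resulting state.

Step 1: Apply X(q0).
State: |10⟩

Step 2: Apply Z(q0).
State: -|10⟩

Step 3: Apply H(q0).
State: -1/√2|00⟩ + 1/√2|10⟩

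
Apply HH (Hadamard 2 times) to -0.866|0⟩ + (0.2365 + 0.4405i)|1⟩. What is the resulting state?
-0.866|0⟩ + (0.2365 + 0.4405i)|1⟩

H² = I, so an even number of Hadamards cancels: H^2 = I and the state is unchanged.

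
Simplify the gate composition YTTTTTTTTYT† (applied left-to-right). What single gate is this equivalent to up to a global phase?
T†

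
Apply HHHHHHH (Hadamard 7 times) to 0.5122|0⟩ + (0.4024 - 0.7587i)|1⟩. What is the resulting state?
(0.6467 - 0.5365i)|0⟩ + (0.07764 + 0.5365i)|1⟩

H² = I, so H^7 = H: a single Hadamard. With (a, b) = (0.5122, (0.4024 - 0.7587i)), H gives ((a + b)/√2, (a − b)/√2) = ((0.6467 - 0.5365i), (0.07764 + 0.5365i)).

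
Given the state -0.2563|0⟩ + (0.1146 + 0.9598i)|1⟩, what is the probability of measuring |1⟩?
0.9343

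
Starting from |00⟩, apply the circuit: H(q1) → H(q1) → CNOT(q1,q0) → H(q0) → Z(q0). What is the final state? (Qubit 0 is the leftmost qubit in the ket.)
1/√2|00⟩ - 1/√2|10⟩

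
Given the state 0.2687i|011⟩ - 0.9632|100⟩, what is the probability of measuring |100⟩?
0.9278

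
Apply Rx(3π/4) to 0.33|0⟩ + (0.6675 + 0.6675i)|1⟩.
(0.743 - 0.6167i)|0⟩ + (0.2554 - 0.04944i)|1⟩

Rx(3π/4) = [[cos(θ/2), −i·sin(θ/2)], [−i·sin(θ/2), cos(θ/2)]]; θ = 3π/4, cos(θ/2) ≈ 0.382683, sin(θ/2) ≈ 0.92388.
With a = amp(|0⟩) = 0.33 and b = amp(|1⟩) = (0.6675 + 0.6675i):
new amp(|0⟩) = (0.382683)·a + (-0.92388i)·b = (0.743 - 0.6167i)
new amp(|1⟩) = (-0.92388i)·a + (0.382683)·b = (0.2554 - 0.04944i)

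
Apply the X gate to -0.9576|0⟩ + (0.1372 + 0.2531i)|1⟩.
(0.1372 + 0.2531i)|0⟩ - 0.9576|1⟩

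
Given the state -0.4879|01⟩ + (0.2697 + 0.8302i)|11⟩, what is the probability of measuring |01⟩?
0.238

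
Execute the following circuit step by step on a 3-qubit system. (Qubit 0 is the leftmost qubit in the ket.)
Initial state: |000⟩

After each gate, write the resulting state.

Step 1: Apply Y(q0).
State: i|100⟩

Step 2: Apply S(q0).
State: -|100⟩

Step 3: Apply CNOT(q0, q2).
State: -|101⟩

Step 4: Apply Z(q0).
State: |101⟩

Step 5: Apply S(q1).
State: |101⟩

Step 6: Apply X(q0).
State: |001⟩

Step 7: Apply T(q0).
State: |001⟩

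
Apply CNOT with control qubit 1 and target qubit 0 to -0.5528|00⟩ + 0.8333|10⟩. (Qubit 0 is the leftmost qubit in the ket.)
-0.5528|00⟩ + 0.8333|10⟩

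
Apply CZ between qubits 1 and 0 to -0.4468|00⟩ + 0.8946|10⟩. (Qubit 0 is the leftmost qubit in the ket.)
-0.4468|00⟩ + 0.8946|10⟩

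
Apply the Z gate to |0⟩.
|0⟩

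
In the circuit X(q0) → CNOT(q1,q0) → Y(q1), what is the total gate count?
3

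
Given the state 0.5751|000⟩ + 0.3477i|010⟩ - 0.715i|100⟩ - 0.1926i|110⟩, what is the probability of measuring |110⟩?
0.03709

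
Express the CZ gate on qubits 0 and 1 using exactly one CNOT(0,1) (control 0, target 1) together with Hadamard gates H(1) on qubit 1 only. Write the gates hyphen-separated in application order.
H(1)-CNOT(0,1)-H(1)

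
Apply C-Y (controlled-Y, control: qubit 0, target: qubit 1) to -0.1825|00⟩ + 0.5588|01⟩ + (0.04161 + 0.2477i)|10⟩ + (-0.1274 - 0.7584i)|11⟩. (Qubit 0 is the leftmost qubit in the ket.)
-0.1825|00⟩ + 0.5588|01⟩ + (-0.7584 + 0.1274i)|10⟩ + (-0.2477 + 0.04161i)|11⟩

C-Y leaves the control-|0⟩ kets |00⟩, |01⟩ unchanged and applies Y to qubit 1 on the control-|1⟩ pair (|10⟩, |11⟩).
Y = [[0, -i], [i, 0]].
With a = amp(|10⟩) = (0.04161 + 0.2477i) and b = amp(|11⟩) = (-0.1274 - 0.7584i):
new amp(|10⟩) = (-i)·b = (-0.7584 + 0.1274i)
new amp(|11⟩) = (i)·a = (-0.2477 + 0.04161i)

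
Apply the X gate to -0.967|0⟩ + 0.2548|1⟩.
0.2548|0⟩ - 0.967|1⟩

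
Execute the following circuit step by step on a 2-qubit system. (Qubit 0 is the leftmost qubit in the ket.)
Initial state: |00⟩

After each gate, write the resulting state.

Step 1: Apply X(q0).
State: |10⟩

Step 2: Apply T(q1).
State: |10⟩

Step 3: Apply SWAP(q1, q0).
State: |01⟩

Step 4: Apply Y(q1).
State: -i|00⟩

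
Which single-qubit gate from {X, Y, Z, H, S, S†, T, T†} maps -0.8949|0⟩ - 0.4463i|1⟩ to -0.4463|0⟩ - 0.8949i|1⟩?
Y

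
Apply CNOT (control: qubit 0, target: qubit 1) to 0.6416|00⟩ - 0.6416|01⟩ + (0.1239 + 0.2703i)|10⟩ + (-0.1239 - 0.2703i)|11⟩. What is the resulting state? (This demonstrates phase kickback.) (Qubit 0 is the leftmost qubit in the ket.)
0.6416|00⟩ - 0.6416|01⟩ + (-0.1239 - 0.2703i)|10⟩ + (0.1239 + 0.2703i)|11⟩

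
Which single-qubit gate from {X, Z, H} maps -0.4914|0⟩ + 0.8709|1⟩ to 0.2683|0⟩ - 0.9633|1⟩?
H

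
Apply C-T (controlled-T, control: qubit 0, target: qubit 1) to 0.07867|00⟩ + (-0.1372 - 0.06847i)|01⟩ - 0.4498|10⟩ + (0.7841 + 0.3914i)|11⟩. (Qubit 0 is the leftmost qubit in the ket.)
0.07867|00⟩ + (-0.1372 - 0.06847i)|01⟩ - 0.4498|10⟩ + (0.2777 + 0.8312i)|11⟩

C-T leaves the control-|0⟩ kets |00⟩, |01⟩ unchanged and applies T to qubit 1 on the control-|1⟩ pair (|10⟩, |11⟩).
T = [[1, 0], [0, (1/√2 + (1/√2)i)]].
With a = amp(|10⟩) = -0.4498 and b = amp(|11⟩) = (0.7841 + 0.3914i):
new amp(|10⟩) = (1)·a = -0.4498
new amp(|11⟩) = (1/√2 + (1/√2)i)·b = (0.2777 + 0.8312i)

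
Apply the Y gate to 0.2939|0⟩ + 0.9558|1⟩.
-0.9558i|0⟩ + 0.2939i|1⟩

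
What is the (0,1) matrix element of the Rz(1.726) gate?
0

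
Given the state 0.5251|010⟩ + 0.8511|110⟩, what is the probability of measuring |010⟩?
0.2757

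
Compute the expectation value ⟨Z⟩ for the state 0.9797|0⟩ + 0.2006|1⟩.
0.9196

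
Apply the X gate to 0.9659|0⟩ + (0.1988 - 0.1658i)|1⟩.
(0.1988 - 0.1658i)|0⟩ + 0.9659|1⟩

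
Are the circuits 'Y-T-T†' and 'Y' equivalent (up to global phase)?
Yes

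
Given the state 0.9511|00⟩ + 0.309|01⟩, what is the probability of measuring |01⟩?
0.09548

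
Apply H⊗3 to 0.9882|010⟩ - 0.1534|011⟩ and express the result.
0.2951|000⟩ + 0.4036|001⟩ - 0.2951|010⟩ - 0.4036|011⟩ + 0.2951|100⟩ + 0.4036|101⟩ - 0.2951|110⟩ - 0.4036|111⟩

H⊗3 gives amp(|y⟩) = (1/2√2) Σ_x (−1)^(x·y) amp(|x⟩), where x·y is the number of positions in which both x and y have a 1.
|000⟩: (0.9882 - 0.1534)/(2√2) = 0.2951
|001⟩: (0.9882 + 0.1534)/(2√2) = 0.4036
|010⟩: (-0.9882 + 0.1534)/(2√2) = -0.2951
|011⟩: (-0.9882 - 0.1534)/(2√2) = -0.4036
|100⟩: (0.9882 - 0.1534)/(2√2) = 0.2951
|101⟩: (0.9882 + 0.1534)/(2√2) = 0.4036
|110⟩: (-0.9882 + 0.1534)/(2√2) = -0.2951
|111⟩: (-0.9882 - 0.1534)/(2√2) = -0.4036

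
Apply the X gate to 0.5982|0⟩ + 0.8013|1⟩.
0.8013|0⟩ + 0.5982|1⟩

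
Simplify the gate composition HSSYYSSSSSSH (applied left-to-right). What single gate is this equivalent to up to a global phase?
I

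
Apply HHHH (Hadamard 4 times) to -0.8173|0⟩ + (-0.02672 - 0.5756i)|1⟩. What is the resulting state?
-0.8173|0⟩ + (-0.02672 - 0.5756i)|1⟩

H² = I, so an even number of Hadamards cancels: H^4 = I and the state is unchanged.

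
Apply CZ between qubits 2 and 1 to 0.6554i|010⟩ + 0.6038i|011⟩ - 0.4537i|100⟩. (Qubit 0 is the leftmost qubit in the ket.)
0.6554i|010⟩ - 0.6038i|011⟩ - 0.4537i|100⟩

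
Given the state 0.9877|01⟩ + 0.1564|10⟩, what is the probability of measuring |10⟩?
0.02446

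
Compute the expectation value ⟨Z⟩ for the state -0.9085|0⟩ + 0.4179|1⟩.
0.6507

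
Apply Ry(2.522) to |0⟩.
0.3049|0⟩ + 0.9524|1⟩

Ry(2.522) = [[cos(θ/2), −sin(θ/2)], [sin(θ/2), cos(θ/2)]]; θ = 2.522, cos(θ/2) ≈ 0.304865, sin(θ/2) ≈ 0.952396.
With a = amp(|0⟩) = 1 and b = amp(|1⟩) = 0:
new amp(|0⟩) = (0.304865)·a + (-0.952396)·b = 0.3049
new amp(|1⟩) = (0.952396)·a + (0.304865)·b = 0.9524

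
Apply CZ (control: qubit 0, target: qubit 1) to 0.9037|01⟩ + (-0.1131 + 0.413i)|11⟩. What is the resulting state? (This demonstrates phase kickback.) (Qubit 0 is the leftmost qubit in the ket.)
0.9037|01⟩ + (0.1131 - 0.413i)|11⟩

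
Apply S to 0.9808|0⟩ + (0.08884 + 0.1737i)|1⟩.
0.9808|0⟩ + (-0.1737 + 0.08884i)|1⟩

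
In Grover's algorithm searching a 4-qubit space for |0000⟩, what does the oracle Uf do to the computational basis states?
Uf|x⟩ = -|x⟩ if x = 0000, else |x⟩ (phase flip on target)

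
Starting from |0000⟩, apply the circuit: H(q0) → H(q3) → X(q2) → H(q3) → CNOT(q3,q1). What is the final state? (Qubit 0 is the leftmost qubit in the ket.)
1/√2|0010⟩ + 1/√2|1010⟩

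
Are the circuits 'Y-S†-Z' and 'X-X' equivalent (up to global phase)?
No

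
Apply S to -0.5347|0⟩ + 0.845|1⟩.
-0.5347|0⟩ + 0.845i|1⟩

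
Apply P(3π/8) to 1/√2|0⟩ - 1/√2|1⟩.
1/√2|0⟩ + (-0.2706 - 0.6533i)|1⟩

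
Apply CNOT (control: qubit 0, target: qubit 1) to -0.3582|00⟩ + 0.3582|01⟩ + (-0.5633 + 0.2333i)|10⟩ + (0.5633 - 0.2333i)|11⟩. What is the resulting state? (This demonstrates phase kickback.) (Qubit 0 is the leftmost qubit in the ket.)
-0.3582|00⟩ + 0.3582|01⟩ + (0.5633 - 0.2333i)|10⟩ + (-0.5633 + 0.2333i)|11⟩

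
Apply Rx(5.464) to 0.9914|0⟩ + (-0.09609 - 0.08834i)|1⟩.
(-0.9446 + 0.03827i)|0⟩ + (0.08814 - 0.3138i)|1⟩

Rx(5.464) = [[cos(θ/2), −i·sin(θ/2)], [−i·sin(θ/2), cos(θ/2)]]; θ = 5.464, cos(θ/2) ≈ -0.917283, sin(θ/2) ≈ 0.398236.
With a = amp(|0⟩) = 0.9914 and b = amp(|1⟩) = (-0.09609 - 0.08834i):
new amp(|0⟩) = (-0.917283)·a + (-0.398236i)·b = (-0.9446 + 0.03827i)
new amp(|1⟩) = (-0.398236i)·a + (-0.917283)·b = (0.08814 - 0.3138i)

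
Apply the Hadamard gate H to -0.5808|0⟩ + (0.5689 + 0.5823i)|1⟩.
(-0.008415 + 0.4117i)|0⟩ + (-0.813 - 0.4117i)|1⟩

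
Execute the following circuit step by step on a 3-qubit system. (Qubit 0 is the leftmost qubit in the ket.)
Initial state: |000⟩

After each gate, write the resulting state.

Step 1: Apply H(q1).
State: 1/√2|000⟩ + 1/√2|010⟩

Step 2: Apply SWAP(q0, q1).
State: 1/√2|000⟩ + 1/√2|100⟩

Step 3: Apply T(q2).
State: 1/√2|000⟩ + 1/√2|100⟩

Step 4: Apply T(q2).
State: 1/√2|000⟩ + 1/√2|100⟩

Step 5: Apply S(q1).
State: 1/√2|000⟩ + 1/√2|100⟩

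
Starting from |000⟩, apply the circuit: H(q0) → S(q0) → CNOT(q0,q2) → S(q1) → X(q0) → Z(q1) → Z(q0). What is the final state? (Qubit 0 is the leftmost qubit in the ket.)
(1/√2)i|001⟩ - 1/√2|100⟩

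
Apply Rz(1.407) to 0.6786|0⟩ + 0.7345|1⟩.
(0.5175 - 0.439i)|0⟩ + (0.5601 + 0.4751i)|1⟩

Rz(1.407) = [[e^(−iθ/2), 0], [0, e^(iθ/2)]] with e^(±iθ/2) = cos(θ/2) ± i·sin(θ/2); θ = 1.407, cos(θ/2) ≈ 0.762583, sin(θ/2) ≈ 0.646891.
With a = amp(|0⟩) = 0.6786 and b = amp(|1⟩) = 0.7345:
new amp(|0⟩) = (0.762583 - 0.646891i)·a = (0.5175 - 0.439i)
new amp(|1⟩) = (0.762583 + 0.646891i)·b = (0.5601 + 0.4751i)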